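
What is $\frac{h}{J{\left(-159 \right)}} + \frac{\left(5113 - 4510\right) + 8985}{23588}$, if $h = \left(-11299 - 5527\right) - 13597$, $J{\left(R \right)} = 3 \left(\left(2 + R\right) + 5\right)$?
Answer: $\frac{60165821}{896344} \approx 67.124$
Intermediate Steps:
$J{\left(R \right)} = 21 + 3 R$ ($J{\left(R \right)} = 3 \left(7 + R\right) = 21 + 3 R$)
$h = -30423$ ($h = -16826 - 13597 = -30423$)
$\frac{h}{J{\left(-159 \right)}} + \frac{\left(5113 - 4510\right) + 8985}{23588} = - \frac{30423}{21 + 3 \left(-159\right)} + \frac{\left(5113 - 4510\right) + 8985}{23588} = - \frac{30423}{21 - 477} + \left(603 + 8985\right) \frac{1}{23588} = - \frac{30423}{-456} + 9588 \cdot \frac{1}{23588} = \left(-30423\right) \left(- \frac{1}{456}\right) + \frac{2397}{5897} = \frac{10141}{152} + \frac{2397}{5897} = \frac{60165821}{896344}$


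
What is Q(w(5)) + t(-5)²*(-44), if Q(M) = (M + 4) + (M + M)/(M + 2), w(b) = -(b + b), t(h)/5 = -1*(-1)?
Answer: -2207/2 ≈ -1103.5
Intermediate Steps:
t(h) = 5 (t(h) = 5*(-1*(-1)) = 5*1 = 5)
w(b) = -2*b
Q(M) = 4 + M + 2*M/(2 + M) (Q(M) = (4 + M) + (2*M)/(2 + M) = (4 + M) + 2*M/(2 + M) = 4 + M + 2*M/(2 + M))
Q(w(5)) + t(-5)²*(-44) = (8 + (-2*5)² + 8*(-2*5))/(2 - 2*5) + 5²*(-44) = (8 + (-10)² + 8*(-10))/(2 - 10) + 25*(-44) = (8 + 100 - 80)/(-8) - 1100 = -⅛*28 - 1100 = -7/2 - 1100 = -2207/2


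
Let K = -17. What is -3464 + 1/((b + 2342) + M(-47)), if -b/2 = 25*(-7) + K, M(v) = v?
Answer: -9280055/2679 ≈ -3464.0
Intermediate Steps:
b = 384 (b = -2*(25*(-7) - 17) = -2*(-175 - 17) = -2*(-192) = 384)
-3464 + 1/((b + 2342) + M(-47)) = -3464 + 1/((384 + 2342) - 47) = -3464 + 1/(2726 - 47) = -3464 + 1/2679 = -9280055/2679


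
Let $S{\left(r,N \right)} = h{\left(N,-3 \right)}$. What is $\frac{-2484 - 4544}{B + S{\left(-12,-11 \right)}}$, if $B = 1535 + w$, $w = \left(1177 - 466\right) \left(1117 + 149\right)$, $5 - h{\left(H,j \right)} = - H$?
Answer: $- \frac{7028}{901655} \approx -0.0077946$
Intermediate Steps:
$h{\left(H,j \right)} = 5 + H$ ($h{\left(H,j \right)} = 5 - - H = 5 + H$)
$w = 900126$ ($w = 711 \cdot 1266 = 900126$)
$S{\left(r,N \right)} = 5 + N$
$B = 901661$ ($B = 1535 + 900126 = 901661$)
$\frac{-2484 - 4544}{B + S{\left(-12,-11 \right)}} = \frac{-2484 - 4544}{901661 + \left(5 - 11\right)} = - \frac{7028}{901661 - 6} = - \frac{7028}{901655}$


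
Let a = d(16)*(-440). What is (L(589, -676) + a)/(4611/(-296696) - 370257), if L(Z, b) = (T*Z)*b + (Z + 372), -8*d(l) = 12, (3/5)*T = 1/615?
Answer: -1603641880/1095568733871 ≈ -0.0014638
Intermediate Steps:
T = 1/369 (T = (5/3)/615 = (5/3)*(1/615) = 1/369 ≈ 0.0027100)
d(l) = -3/2 (d(l) = -⅛*12 = -3/2)
L(Z, b) = 372 + Z + Z*b/369 (L(Z, b) = (Z/369)*b + (Z + 372) = Z*b/369 + (372 + Z) = 372 + Z + Z*b/369)
a = 660 (a = -3/2*(-440) = 660)
(L(589, -676) + a)/(4611/(-296696) - 370257) = ((372 + 589 + (1/369)*589*(-676)) + 660)/(4611/(-296696) - 370257) = ((372 + 589 - 398164/369) + 660)/(4611*(-1/296696) - 370257) = (-43555/369 + 660)/(-4611/296696 - 370257) = 199985/(369*(-109853775483/296696)) = (199985/369)*(-296696/109853775483) = -1603641880/1095568733871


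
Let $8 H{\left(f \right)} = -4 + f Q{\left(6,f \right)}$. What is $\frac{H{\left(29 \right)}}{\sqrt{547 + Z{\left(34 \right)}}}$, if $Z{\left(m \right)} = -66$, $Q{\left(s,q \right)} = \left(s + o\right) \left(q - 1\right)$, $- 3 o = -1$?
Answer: $\frac{1927 \sqrt{481}}{1443} \approx 29.288$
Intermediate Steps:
$o = \frac{1}{3}$ ($o = \left(- \frac{1}{3}\right) \left(-1\right) = \frac{1}{3} \approx 0.33333$)
$Q{\left(s,q \right)} = \left(-1 + q\right) \left(\frac{1}{3} + s\right)$ ($Q{\left(s,q \right)} = \left(s + \frac{1}{3}\right) \left(q - 1\right) = \left(\frac{1}{3} + s\right) \left(-1 + q\right) = \left(-1 + q\right) \left(\frac{1}{3} + s\right)$)
$H{\left(f \right)} = - \frac{1}{2} + \frac{f \left(- \frac{19}{3} + \frac{19 f}{3}\right)}{8}$ ($H{\left(f \right)} = \frac{-4 + f \left(- \frac{1}{3} - 6 + \frac{f}{3} + f 6\right)}{8} = \frac{-4 + f \left(- \frac{1}{3} - 6 + \frac{f}{3} + 6 f\right)}{8} = \frac{-4 + f \left(- \frac{19}{3} + \frac{19 f}{3}\right)}{8} = - \frac{1}{2} + \frac{f \left(- \frac{19}{3} + \frac{19 f}{3}\right)}{8}$)
$\frac{H{\left(29 \right)}}{\sqrt{547 + Z{\left(34 \right)}}} = \frac{- \frac{1}{2} + \frac{19}{24} \cdot 29 \left(-1 + 29\right)}{\sqrt{547 - 66}} = \frac{- \frac{1}{2} + \frac{19}{24} \cdot 29 \cdot 28}{\sqrt{481}} = \left(- \frac{1}{2} + \frac{3857}{6}\right) \frac{\sqrt{481}}{481} = \frac{1927 \frac{\sqrt{481}}{481}}{3} = \frac{1927 \sqrt{481}}{1443}$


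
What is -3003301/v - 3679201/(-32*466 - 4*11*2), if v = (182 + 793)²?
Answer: 1841328499/7605000 ≈ 242.12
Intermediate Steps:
v = 950625 (v = 975² = 950625)
-3003301/v - 3679201/(-32*466 - 4*11*2) = -3003301/950625 - 3679201/(-32*466 - 4*11*2) = -3003301*1/950625 - 3679201/(-14912 - 44*2) = -3003301/950625 - 3679201/(-14912 - 88) = -3003301/950625 - 3679201/(-15000) = -3003301/950625 - 3679201*(-1/15000) = -3003301/950625 + 3679201/15000 = 1841328499/7605000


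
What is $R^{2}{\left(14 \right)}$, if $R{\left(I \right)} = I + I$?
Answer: $784$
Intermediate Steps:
$R{\left(I \right)} = 2 I$
$R^{2}{\left(14 \right)} = \left(2 \cdot 14\right)^{2} = 28^{2} = 784$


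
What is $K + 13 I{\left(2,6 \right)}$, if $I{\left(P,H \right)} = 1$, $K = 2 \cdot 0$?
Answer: $13$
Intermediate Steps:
$K = 0$
$K + 13 I{\left(2,6 \right)} = 0 + 13 \cdot 1 = 0 + 13 = 13$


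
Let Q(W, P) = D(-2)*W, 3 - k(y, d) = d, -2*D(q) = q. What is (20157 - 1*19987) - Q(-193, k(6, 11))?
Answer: 363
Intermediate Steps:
D(q) = -q/2
k(y, d) = 3 - d
Q(W, P) = W (Q(W, P) = (-1/2*(-2))*W = 1*W = W)
(20157 - 1*19987) - Q(-193, k(6, 11)) = (20157 - 1*19987) - 1*(-193) = (20157 - 19987) + 193 = 170 + 193 = 363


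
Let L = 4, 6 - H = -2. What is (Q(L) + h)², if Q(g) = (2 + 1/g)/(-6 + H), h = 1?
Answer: 289/64 ≈ 4.5156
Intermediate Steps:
H = 8 (H = 6 - 1*(-2) = 6 + 2 = 8)
Q(g) = 1 + 1/(2*g) (Q(g) = (2 + 1/g)/(-6 + 8) = (2 + 1/g)/2 = (2 + 1/g)*(½) = 1 + 1/(2*g))
(Q(L) + h)² = ((½ + 4)/4 + 1)² = ((¼)*(9/2) + 1)² = (9/8 + 1)² = (17/8)² = 289/64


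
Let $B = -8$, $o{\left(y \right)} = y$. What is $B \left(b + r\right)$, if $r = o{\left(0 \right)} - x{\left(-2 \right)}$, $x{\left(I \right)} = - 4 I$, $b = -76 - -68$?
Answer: $128$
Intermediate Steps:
$b = -8$ ($b = -76 + 68 = -8$)
$r = -8$ ($r = 0 - \left(-4\right) \left(-2\right) = 0 - 8 = -8$)
$B \left(b + r\right) = - 8 \left(-8 - 8\right) = \left(-8\right) \left(-16\right) = 128$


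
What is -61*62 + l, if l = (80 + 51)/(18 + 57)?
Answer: -283519/75 ≈ -3780.3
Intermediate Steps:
l = 131/75 ≈ 1.7467
-61*62 + l = -61*62 + 131/75 = -3782 + 131/75 = -283519/75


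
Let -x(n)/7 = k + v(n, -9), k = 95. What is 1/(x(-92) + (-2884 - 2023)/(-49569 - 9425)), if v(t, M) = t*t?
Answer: -58994/3534502615 ≈ -1.6691e-5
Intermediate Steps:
v(t, M) = t²
x(n) = -665 - 7*n² (x(n) = -7*(95 + n²) = -665 - 7*n²)
1/(x(-92) + (-2884 - 2023)/(-49569 - 9425)) = 1/((-665 - 7*(-92)²) + (-2884 - 2023)/(-49569 - 9425)) = 1/((-665 - 7*8464) - 4907/(-58994)) = 1/((-665 - 59248) - 4907*(-1/58994)) = 1/(-59913 + 4907/58994) = 1/(-3534502615/58994) = -58994/3534502615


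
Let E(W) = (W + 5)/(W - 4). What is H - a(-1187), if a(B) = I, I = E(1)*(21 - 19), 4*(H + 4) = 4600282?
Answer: 2300141/2 ≈ 1.1501e+6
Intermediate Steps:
H = 2300133/2 (H = -4 + (¼)*4600282 = -4 + 2300141/2 = 2300133/2 ≈ 1.1501e+6)
E(W) = (5 + W)/(-4 + W)
I = -4 (I = ((5 + 1)/(-4 + 1))*(21 - 19) = (6/(-3))*2 = -⅓*6*2 = -2*2 = -4)
a(B) = -4
H - a(-1187) = 2300133/2 - 1*(-4) = 2300133/2 + 4 = 2300141/2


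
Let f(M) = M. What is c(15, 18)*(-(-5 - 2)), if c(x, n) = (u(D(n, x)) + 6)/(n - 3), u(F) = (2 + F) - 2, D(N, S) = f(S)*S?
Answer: 539/5 ≈ 107.80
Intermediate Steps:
D(N, S) = S**2 (D(N, S) = S*S = S**2)
u(F) = F
c(x, n) = (6 + x**2)/(-3 + n) (c(x, n) = (x**2 + 6)/(n - 3) = (6 + x**2)/(-3 + n))
c(15, 18)*(-(-5 - 2)) = ((6 + 15**2)/(-3 + 18))*(-(-5 - 2)) = ((6 + 225)/15)*(-1*(-7)) = ((1/15)*231)*7 = (77/5)*7 = 539/5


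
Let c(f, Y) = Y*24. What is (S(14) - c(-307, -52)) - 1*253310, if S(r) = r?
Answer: -252048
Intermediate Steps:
c(f, Y) = 24*Y
(S(14) - c(-307, -52)) - 1*253310 = (14 - 24*(-52)) - 1*253310 = (14 - 1*(-1248)) - 253310 = (14 + 1248) - 253310 = 1262 - 253310 = -252048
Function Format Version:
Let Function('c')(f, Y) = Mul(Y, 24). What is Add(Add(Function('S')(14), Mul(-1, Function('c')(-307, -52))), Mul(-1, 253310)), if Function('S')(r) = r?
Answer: -252048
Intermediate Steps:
Function('c')(f, Y) = Mul(24, Y)
Add(Add(Function('S')(14), Mul(-1, Function('c')(-307, -52))), Mul(-1, 253310)) = Add(Add(14, Mul(-1, Mul(24, -52))), Mul(-1, 253310)) = Add(Add(14, Mul(-1, -1248)), -253310) = Add(Add(14, 1248), -253310) = Add(1262, -253310) = -252048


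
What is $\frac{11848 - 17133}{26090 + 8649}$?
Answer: $- \frac{5285}{34739} \approx -0.15213$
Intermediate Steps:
$\frac{11848 - 17133}{26090 + 8649} = - \frac{5285}{34739}$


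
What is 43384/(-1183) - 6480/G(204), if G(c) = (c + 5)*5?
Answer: -10600424/247247 ≈ -42.874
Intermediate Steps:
G(c) = 25 + 5*c (G(c) = (5 + c)*5 = 25 + 5*c)
43384/(-1183) - 6480/G(204) = 43384/(-1183) - 6480/(25 + 5*204) = 43384*(-1/1183) - 6480/(25 + 1020) = -43384/1183 - 6480/1045 = -43384/1183 - 6480*1/1045 = -43384/1183 - 1296/209 = -10600424/247247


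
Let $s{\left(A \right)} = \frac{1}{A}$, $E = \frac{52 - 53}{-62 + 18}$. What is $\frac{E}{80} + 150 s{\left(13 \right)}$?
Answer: $\frac{528013}{45760} \approx 11.539$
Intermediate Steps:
$E = \frac{1}{44}$ ($E = - \frac{1}{-44} = \left(-1\right) \left(- \frac{1}{44}\right) = \frac{1}{44} \approx 0.022727$)
$\frac{E}{80} + 150 s{\left(13 \right)} = \frac{1}{44 \cdot 80} + \frac{150}{13} = \frac{1}{44} \cdot \frac{1}{80} + 150 \cdot \frac{1}{13} = \frac{1}{3520} + \frac{150}{13} = \frac{528013}{45760}$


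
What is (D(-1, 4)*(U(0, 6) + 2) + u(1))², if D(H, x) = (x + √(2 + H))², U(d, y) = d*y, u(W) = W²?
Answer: 2601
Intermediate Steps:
(D(-1, 4)*(U(0, 6) + 2) + u(1))² = ((4 + √(2 - 1))²*(0*6 + 2) + 1²)² = ((4 + √1)²*(0 + 2) + 1)² = ((4 + 1)²*2 + 1)² = (5²*2 + 1)² = (25*2 + 1)² = (50 + 1)² = 51² = 2601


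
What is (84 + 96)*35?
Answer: 6300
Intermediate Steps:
(84 + 96)*35 = 180*35 = 6300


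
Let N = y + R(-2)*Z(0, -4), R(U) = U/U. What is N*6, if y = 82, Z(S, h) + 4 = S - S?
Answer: 468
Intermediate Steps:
Z(S, h) = -4 (Z(S, h) = -4 + (S - S) = -4 + 0 = -4)
R(U) = 1
N = 78 (N = 82 + 1*(-4) = 82 - 4 = 78)
N*6 = 78*6 = 468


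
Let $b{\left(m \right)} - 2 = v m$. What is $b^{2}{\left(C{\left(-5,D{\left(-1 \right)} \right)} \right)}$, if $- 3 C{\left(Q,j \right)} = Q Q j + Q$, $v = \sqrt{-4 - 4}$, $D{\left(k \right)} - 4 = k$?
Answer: $- \frac{39164}{9} - \frac{560 i \sqrt{2}}{3} \approx -4351.6 - 263.99 i$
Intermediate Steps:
$D{\left(k \right)} = 4 + k$
$v = 2 i \sqrt{2}$ ($v = \sqrt{-8} = 2 i \sqrt{2} \approx 2.8284 i$)
$C{\left(Q,j \right)} = - \frac{Q}{3} - \frac{j Q^{2}}{3}$ ($C{\left(Q,j \right)} = - \frac{Q Q j + Q}{3} = - \frac{Q^{2} j + Q}{3} = - \frac{j Q^{2} + Q}{3} = - \frac{Q + j Q^{2}}{3} = - \frac{Q}{3} - \frac{j Q^{2}}{3}$)
$b{\left(m \right)} = 2 + 2 i m \sqrt{2}$ ($b{\left(m \right)} = 2 + 2 i \sqrt{2} m = 2 + 2 i m \sqrt{2}$)
$b^{2}{\left(C{\left(-5,D{\left(-1 \right)} \right)} \right)} = \left(2 + 2 i \left(\left(- \frac{1}{3}\right) \left(-5\right) \left(1 - 5 \left(4 - 1\right)\right)\right) \sqrt{2}\right)^{2} = \left(2 + 2 i \left(\left(- \frac{1}{3}\right) \left(-5\right) \left(1 - 15\right)\right) \sqrt{2}\right)^{2} = \left(2 + 2 i \left(\left(- \frac{1}{3}\right) \left(-5\right) \left(-14\right)\right) \sqrt{2}\right)^{2} = \left(2 + 2 i \left(- \frac{70}{3}\right) \sqrt{2}\right)^{2} = \left(2 - \frac{140 i \sqrt{2}}{3}\right)^{2}$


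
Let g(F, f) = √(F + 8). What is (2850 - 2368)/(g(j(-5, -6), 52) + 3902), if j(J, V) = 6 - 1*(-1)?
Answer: 1880764/15225589 - 482*√15/15225589 ≈ 0.12340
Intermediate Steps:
j(J, V) = 7 (j(J, V) = 6 + 1 = 7)
g(F, f) = √(8 + F)
(2850 - 2368)/(g(j(-5, -6), 52) + 3902) = (2850 - 2368)/(√(8 + 7) + 3902) = 482/(√15 + 3902) = 482/(3902 + √15)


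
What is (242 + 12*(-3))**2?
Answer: 42436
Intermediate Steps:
(242 + 12*(-3))**2 = (242 - 36)**2 = 206**2 = 42436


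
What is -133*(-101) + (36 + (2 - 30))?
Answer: 13441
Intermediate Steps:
-133*(-101) + (36 + (2 - 30)) = 13433 + (36 - 28) = 13433 + 8 = 13441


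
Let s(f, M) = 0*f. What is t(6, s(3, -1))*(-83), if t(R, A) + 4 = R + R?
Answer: -664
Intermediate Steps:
s(f, M) = 0
t(R, A) = -4 + 2*R (t(R, A) = -4 + (R + R) = -4 + 2*R)
t(6, s(3, -1))*(-83) = (-4 + 2*6)*(-83) = (-4 + 12)*(-83) = 8*(-83) = -664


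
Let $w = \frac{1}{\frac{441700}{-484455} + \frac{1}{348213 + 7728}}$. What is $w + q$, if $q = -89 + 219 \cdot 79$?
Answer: $\frac{180391670445319}{10481243683} \approx 17211.0$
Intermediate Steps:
$w = - \frac{11495826477}{10481243683}$ ($w = \frac{1}{441700 \left(- \frac{1}{484455}\right) + \frac{1}{355941}} = \frac{1}{- \frac{88340}{96891} + \frac{1}{355941}} = \frac{1}{- \frac{10481243683}{11495826477}} = - \frac{11495826477}{10481243683} \approx -1.0968$)
$q = 17212$ ($q = -89 + 17301 = 17212$)
$w + q = - \frac{11495826477}{10481243683} + 17212 = \frac{180391670445319}{10481243683}$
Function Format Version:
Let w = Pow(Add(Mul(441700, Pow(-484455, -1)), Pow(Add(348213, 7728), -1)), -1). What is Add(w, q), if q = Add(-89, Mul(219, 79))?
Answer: Rational(180391670445319, 10481243683) ≈ 17211.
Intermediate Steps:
w = Rational(-11495826477, 10481243683) (w = Pow(Add(Mul(441700, Rational(-1, 484455)), Pow(355941, -1)), -1) = Pow(Add(Rational(-88340, 96891), Rational(1, 355941)), -1) = Pow(Rational(-10481243683, 11495826477), -1) = Rational(-11495826477, 10481243683) ≈ -1.0968)
q = 17212 (q = Add(-89, 17301) = 17212)
Add(w, q) = Add(Rational(-11495826477, 10481243683), 17212) = Rational(180391670445319, 10481243683)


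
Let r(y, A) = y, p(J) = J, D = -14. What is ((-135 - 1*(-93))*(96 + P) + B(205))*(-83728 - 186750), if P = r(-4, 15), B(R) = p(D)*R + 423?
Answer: 1706986658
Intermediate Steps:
B(R) = 423 - 14*R (B(R) = -14*R + 423 = 423 - 14*R)
P = -4
((-135 - 1*(-93))*(96 + P) + B(205))*(-83728 - 186750) = ((-135 - 1*(-93))*(96 - 4) + (423 - 14*205))*(-83728 - 186750) = ((-135 + 93)*92 + (423 - 2870))*(-270478) = (-42*92 - 2447)*(-270478) = (-3864 - 2447)*(-270478) = -6311*(-270478) = 1706986658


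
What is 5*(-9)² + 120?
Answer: 525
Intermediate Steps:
5*(-9)² + 120 = 5*81 + 120 = 405 + 120 = 525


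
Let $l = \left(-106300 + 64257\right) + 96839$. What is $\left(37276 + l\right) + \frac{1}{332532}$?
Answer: $\frac{30616886305}{332532} \approx 92072.0$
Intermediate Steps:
$l = 54796$ ($l = -42043 + 96839 = 54796$)
$\left(37276 + l\right) + \frac{1}{332532} = \left(37276 + 54796\right) + \frac{1}{332532} = 92072 + \frac{1}{332532} = \frac{30616886305}{332532}$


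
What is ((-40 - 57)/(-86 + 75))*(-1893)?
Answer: -183621/11 ≈ -16693.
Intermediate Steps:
((-40 - 57)/(-86 + 75))*(-1893) = -97/(-11)*(-1893) = -97*(-1/11)*(-1893) = (97/11)*(-1893) = -183621/11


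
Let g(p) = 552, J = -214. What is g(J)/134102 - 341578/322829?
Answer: -1200739246/1139263541 ≈ -1.0540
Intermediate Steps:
g(J)/134102 - 341578/322829 = 552/134102 - 341578/322829 = 552*(1/134102) - 341578*1/322829 = 276/67051 - 341578/322829 = -1200739246/1139263541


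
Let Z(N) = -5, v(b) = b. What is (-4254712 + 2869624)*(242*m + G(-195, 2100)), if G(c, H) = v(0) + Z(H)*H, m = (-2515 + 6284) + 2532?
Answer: -2097496932096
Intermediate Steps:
m = 6301 (m = 3769 + 2532 = 6301)
G(c, H) = -5*H (G(c, H) = 0 - 5*H = -5*H)
(-4254712 + 2869624)*(242*m + G(-195, 2100)) = (-4254712 + 2869624)*(242*6301 - 5*2100) = -1385088*(1524842 - 10500) = -1385088*1514342 = -2097496932096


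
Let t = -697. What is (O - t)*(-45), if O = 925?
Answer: -72990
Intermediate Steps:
(O - t)*(-45) = (925 - 1*(-697))*(-45) = (925 + 697)*(-45) = 1622*(-45) = -72990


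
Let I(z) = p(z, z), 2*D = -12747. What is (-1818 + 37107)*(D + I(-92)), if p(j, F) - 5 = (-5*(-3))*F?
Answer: -546873633/2 ≈ -2.7344e+8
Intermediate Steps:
D = -12747/2 (D = (½)*(-12747) = -12747/2 ≈ -6373.5)
p(j, F) = 5 + 15*F (p(j, F) = 5 + (-5*(-3))*F = 5 + 15*F)
I(z) = 5 + 15*z
(-1818 + 37107)*(D + I(-92)) = (-1818 + 37107)*(-12747/2 + (5 + 15*(-92))) = 35289*(-12747/2 + (5 - 1380)) = 35289*(-12747/2 - 1375) = 35289*(-15497/2) = -546873633/2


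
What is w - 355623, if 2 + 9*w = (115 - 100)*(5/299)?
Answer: -956982016/2691 ≈ -3.5562e+5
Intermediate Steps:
w = -523/2691 (w = -2/9 + ((115 - 100)*(5/299))/9 = -2/9 + (15*(5*(1/299)))/9 = -2/9 + (15*(5/299))/9 = -2/9 + (1/9)*(75/299) = -2/9 + 25/897 = -523/2691 ≈ -0.19435)
w - 355623 = -523/2691 - 355623 = -956982016/2691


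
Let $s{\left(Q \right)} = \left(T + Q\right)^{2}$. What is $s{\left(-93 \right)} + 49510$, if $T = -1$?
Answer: $58346$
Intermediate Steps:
$s{\left(Q \right)} = \left(-1 + Q\right)^{2}$
$s{\left(-93 \right)} + 49510 = \left(-1 - 93\right)^{2} + 49510 = \left(-94\right)^{2} + 49510 = 8836 + 49510 = 58346$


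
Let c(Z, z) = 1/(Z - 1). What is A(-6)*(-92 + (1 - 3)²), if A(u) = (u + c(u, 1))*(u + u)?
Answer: -45408/7 ≈ -6486.9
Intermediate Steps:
c(Z, z) = 1/(-1 + Z)
A(u) = 2*u*(u + 1/(-1 + u)) (A(u) = (u + 1/(-1 + u))*(u + u) = (u + 1/(-1 + u))*(2*u) = 2*u*(u + 1/(-1 + u)))
A(-6)*(-92 + (1 - 3)²) = (2*(-6)*(1 - 6*(-1 - 6))/(-1 - 6))*(-92 + (1 - 3)²) = (2*(-6)*(1 - 6*(-7))/(-7))*(-92 + (-2)²) = (2*(-6)*(-⅐)*(1 + 42))*(-92 + 4) = (2*(-6)*(-⅐)*43)*(-88) = (516/7)*(-88) = -45408/7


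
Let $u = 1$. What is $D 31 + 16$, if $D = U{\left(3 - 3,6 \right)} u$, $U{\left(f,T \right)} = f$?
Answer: $16$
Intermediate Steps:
$D = 0$ ($D = \left(3 - 3\right) 1 = 0 \cdot 1 = 0$)
$D 31 + 16 = 0 \cdot 31 + 16 = 0 + 16 = 16$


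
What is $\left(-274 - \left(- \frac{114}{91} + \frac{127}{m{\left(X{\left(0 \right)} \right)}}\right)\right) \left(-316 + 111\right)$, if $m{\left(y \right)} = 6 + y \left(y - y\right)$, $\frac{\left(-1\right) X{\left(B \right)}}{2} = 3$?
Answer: $\frac{32897785}{546} \approx 60252.0$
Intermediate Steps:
$X{\left(B \right)} = -6$ ($X{\left(B \right)} = \left(-2\right) 3 = -6$)
$m{\left(y \right)} = 6$ ($m{\left(y \right)} = 6 + y 0 = 6 + 0 = 6$)
$\left(-274 - \left(- \frac{114}{91} + \frac{127}{m{\left(X{\left(0 \right)} \right)}}\right)\right) \left(-316 + 111\right) = \left(-274 - \left(- \frac{114}{91} + \frac{127}{6}\right)\right) \left(-316 + 111\right) = \left(-274 - \frac{10873}{546}\right) \left(-205\right) = \left(- \frac{160477}{546}\right) \left(-205\right) = \frac{32897785}{546}$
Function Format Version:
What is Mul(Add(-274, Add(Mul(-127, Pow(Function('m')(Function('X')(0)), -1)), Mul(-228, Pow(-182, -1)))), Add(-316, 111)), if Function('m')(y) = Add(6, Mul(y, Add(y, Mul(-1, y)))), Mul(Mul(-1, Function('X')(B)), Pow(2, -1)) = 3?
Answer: Rational(32897785, 546) ≈ 60252.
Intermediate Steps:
Function('X')(B) = -6 (Function('X')(B) = Mul(-2, 3) = -6)
Function('m')(y) = 6 (Function('m')(y) = Add(6, Mul(y, 0)) = Add(6, 0) = 6)
Mul(Add(-274, Add(Mul(-127, Pow(Function('m')(Function('X')(0)), -1)), Mul(-228, Pow(-182, -1)))), Add(-316, 111)) = Mul(Add(-274, Add(Mul(-127, Pow(6, -1)), Mul(-228, Pow(-182, -1)))), Add(-316, 111)) = Mul(Add(-274, Add(Mul(-127, Rational(1, 6)), Mul(-228, Rational(-1, 182)))), -205) = Mul(Add(-274, Add(Rational(-127, 6), Rational(114, 91))), -205) = Mul(Add(-274, Rational(-10873, 546)), -205) = Mul(Rational(-160477, 546), -205) = Rational(32897785, 546)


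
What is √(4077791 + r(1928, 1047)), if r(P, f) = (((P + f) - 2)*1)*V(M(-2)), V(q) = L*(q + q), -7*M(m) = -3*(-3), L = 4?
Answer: √198313367/7 ≈ 2011.8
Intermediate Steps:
M(m) = -9/7 (M(m) = -(-3)*(-3)/7 = -⅐*9 = -9/7)
V(q) = 8*q (V(q) = 4*(q + q) = 4*(2*q) = 8*q)
r(P, f) = 144/7 - 72*P/7 - 72*f/7 (r(P, f) = (((P + f) - 2)*1)*(8*(-9/7)) = ((-2 + P + f)*1)*(-72/7) = (-2 + P + f)*(-72/7) = 144/7 - 72*P/7 - 72*f/7)
√(4077791 + r(1928, 1047)) = √(4077791 + (144/7 - 72/7*1928 - 72/7*1047)) = √(4077791 + (144/7 - 138816/7 - 75384/7)) = √(4077791 - 214056/7) = √(28330481/7) = √198313367/7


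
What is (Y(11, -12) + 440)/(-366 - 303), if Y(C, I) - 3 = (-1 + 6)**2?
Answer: -156/223 ≈ -0.69955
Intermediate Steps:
Y(C, I) = 28 (Y(C, I) = 3 + (-1 + 6)**2 = 3 + 5**2 = 3 + 25 = 28)
(Y(11, -12) + 440)/(-366 - 303) = (28 + 440)/(-366 - 303) = 468/(-669) = 468*(-1/669) = -156/223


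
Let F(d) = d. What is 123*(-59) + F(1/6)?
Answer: -43541/6 ≈ -7256.8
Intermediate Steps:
123*(-59) + F(1/6) = 123*(-59) + 1/6 = -7257 + ⅙ = -43541/6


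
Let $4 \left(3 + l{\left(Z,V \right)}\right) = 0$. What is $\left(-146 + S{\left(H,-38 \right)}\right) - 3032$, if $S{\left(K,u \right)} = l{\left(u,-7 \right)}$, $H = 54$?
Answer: $-3181$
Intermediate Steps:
$l{\left(Z,V \right)} = -3$ ($l{\left(Z,V \right)} = -3 + \frac{1}{4} \cdot 0 = -3 + 0 = -3$)
$S{\left(K,u \right)} = -3$
$\left(-146 + S{\left(H,-38 \right)}\right) - 3032 = \left(-146 - 3\right) - 3032 = -149 - 3032 = -3181$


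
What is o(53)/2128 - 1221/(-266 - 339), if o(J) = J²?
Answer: 390703/117040 ≈ 3.3382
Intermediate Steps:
o(53)/2128 - 1221/(-266 - 339) = 53²/2128 - 1221/(-266 - 339) = 2809*(1/2128) - 1221/(-605) = 2809/2128 - 1221*(-1/605) = 2809/2128 + 111/55 = 390703/117040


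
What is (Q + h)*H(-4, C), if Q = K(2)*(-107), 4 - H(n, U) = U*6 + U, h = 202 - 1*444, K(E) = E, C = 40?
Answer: 125856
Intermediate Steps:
h = -242 (h = 202 - 444 = -242)
H(n, U) = 4 - 7*U (H(n, U) = 4 - (U*6 + U) = 4 - (6*U + U) = 4 - 7*U)
Q = -214 (Q = 2*(-107) = -214)
(Q + h)*H(-4, C) = (-214 - 242)*(4 - 7*40) = -456*(4 - 280) = -456*(-276) = 125856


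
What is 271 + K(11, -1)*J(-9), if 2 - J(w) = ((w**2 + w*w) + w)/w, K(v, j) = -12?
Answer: 43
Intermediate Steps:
J(w) = 2 - (w + 2*w**2)/w (J(w) = 2 - ((w**2 + w*w) + w)/w = 2 - ((w**2 + w**2) + w)/w = 2 - (2*w**2 + w)/w = 2 - (w + 2*w**2)/w)
271 + K(11, -1)*J(-9) = 271 - 12*(1 - 2*(-9)) = 271 - 12*(1 + 18) = 271 - 12*19 = 271 - 228 = 43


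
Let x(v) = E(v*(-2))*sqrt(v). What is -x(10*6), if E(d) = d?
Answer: 240*sqrt(15) ≈ 929.52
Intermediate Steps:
x(v) = -2*v**(3/2) (x(v) = (v*(-2))*sqrt(v) = (-2*v)*sqrt(v) = -2*v**(3/2))
-x(10*6) = -(-2)*(10*6)**(3/2) = -(-2)*60**(3/2) = -(-2)*120*sqrt(15) = -(-240)*sqrt(15) = 240*sqrt(15)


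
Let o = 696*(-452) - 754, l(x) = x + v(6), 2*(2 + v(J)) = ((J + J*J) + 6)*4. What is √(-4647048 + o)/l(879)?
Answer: I*√4962394/973 ≈ 2.2895*I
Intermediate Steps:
v(J) = 10 + 2*J + 2*J² (v(J) = -2 + (((J + J*J) + 6)*4)/2 = -2 + (((J + J²) + 6)*4)/2 = -2 + ((6 + J + J²)*4)/2 = -2 + (24 + 4*J + 4*J²)/2 = -2 + (12 + 2*J + 2*J²) = 10 + 2*J + 2*J²)
l(x) = 94 + x (l(x) = x + (10 + 2*6 + 2*6²) = x + (10 + 12 + 2*36) = x + (10 + 12 + 72) = x + 94 = 94 + x)
o = -315346 (o = -314592 - 754 = -315346)
√(-4647048 + o)/l(879) = √(-4647048 - 315346)/(94 + 879) = √(-4962394)/973 = (I*√4962394)*(1/973) = I*√4962394/973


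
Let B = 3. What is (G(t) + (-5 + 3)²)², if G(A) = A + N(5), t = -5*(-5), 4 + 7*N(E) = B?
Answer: 40804/49 ≈ 832.73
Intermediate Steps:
N(E) = -⅐ (N(E) = -4/7 + (⅐)*3 = -4/7 + 3/7 = -⅐)
t = 25
G(A) = -⅐ + A (G(A) = A - ⅐ = -⅐ + A)
(G(t) + (-5 + 3)²)² = ((-⅐ + 25) + (-5 + 3)²)² = (174/7 + (-2)²)² = (174/7 + 4)² = (202/7)² = 40804/49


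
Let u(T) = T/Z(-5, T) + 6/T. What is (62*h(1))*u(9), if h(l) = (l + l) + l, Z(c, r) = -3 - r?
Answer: -31/2 ≈ -15.500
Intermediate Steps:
h(l) = 3*l (h(l) = 2*l + l = 3*l)
u(T) = 6/T + T/(-3 - T) (u(T) = T/(-3 - T) + 6/T = 6/T + T/(-3 - T))
(62*h(1))*u(9) = (62*(3*1))*(6/9 - 1*9/(3 + 9)) = (62*3)*(6*(1/9) - 1*9/12) = 186*(2/3 - 1*9*1/12) = 186*(2/3 - 3/4) = 186*(-1/12) = -31/2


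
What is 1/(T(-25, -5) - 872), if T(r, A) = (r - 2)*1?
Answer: -1/899 ≈ -0.0011123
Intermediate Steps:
T(r, A) = -2 + r (T(r, A) = (-2 + r)*1 = -2 + r)
1/(T(-25, -5) - 872) = 1/((-2 - 25) - 872) = 1/(-27 - 872) = 1/(-899) = -1/899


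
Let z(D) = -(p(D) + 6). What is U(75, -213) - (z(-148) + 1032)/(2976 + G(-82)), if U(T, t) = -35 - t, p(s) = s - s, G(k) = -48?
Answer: 86693/488 ≈ 177.65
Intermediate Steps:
p(s) = 0
z(D) = -6 (z(D) = -(0 + 6) = -1*6 = -6)
U(75, -213) - (z(-148) + 1032)/(2976 + G(-82)) = (-35 - 1*(-213)) - (-6 + 1032)/(2976 - 48) = (-35 + 213) - 1026/2928 = 178 - 1026/2928 = 178 - 1*171/488 = 178 - 171/488 = 86693/488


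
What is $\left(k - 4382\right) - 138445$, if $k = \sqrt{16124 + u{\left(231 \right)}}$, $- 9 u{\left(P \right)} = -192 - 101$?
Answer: $-142827 + \frac{\sqrt{145409}}{3} \approx -1.427 \cdot 10^{5}$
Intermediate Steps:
$u{\left(P \right)} = \frac{293}{9}$ ($u{\left(P \right)} = - \frac{-192 - 101}{9} = \left(- \frac{1}{9}\right) \left(-293\right) = \frac{293}{9}$)
$k = \frac{\sqrt{145409}}{3}$ ($k = \sqrt{16124 + \frac{293}{9}} = \sqrt{\frac{145409}{9}} = \frac{\sqrt{145409}}{3} \approx 127.11$)
$\left(k - 4382\right) - 138445 = \left(\frac{\sqrt{145409}}{3} - 4382\right) - 138445 = \left(-4382 + \frac{\sqrt{145409}}{3}\right) - 138445 = -142827 + \frac{\sqrt{145409}}{3}$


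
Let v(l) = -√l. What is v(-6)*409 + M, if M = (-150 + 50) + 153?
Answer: 53 - 409*I*√6 ≈ 53.0 - 1001.8*I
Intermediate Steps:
M = 53 (M = -100 + 153 = 53)
v(-6)*409 + M = -√(-6)*409 + 53 = -I*√6*409 + 53 = -409*I*√6 + 53 = 53 - 409*I*√6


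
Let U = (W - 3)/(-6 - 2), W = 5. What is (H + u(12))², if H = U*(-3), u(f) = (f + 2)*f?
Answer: 455625/16 ≈ 28477.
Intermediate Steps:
u(f) = f*(2 + f) (u(f) = (2 + f)*f = f*(2 + f))
U = -¼ (U = (5 - 3)/(-6 - 2) = 2/(-8) = 2*(-⅛) = -¼ ≈ -0.25000)
H = ¾ (H = -¼*(-3) = ¾ ≈ 0.75000)
(H + u(12))² = (¾ + 12*(2 + 12))² = (¾ + 12*14)² = (¾ + 168)² = (675/4)² = 455625/16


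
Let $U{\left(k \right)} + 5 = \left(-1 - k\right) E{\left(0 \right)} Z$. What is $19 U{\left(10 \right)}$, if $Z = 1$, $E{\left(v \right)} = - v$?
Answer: $-95$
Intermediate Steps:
$U{\left(k \right)} = -5$ ($U{\left(k \right)} = -5 + \left(-1 - k\right) \left(\left(-1\right) 0\right) 1 = -5 + \left(-1 - k\right) 0 \cdot 1 = -5 + 0 \cdot 1 = -5 + 0 = -5$)
$19 U{\left(10 \right)} = 19 \left(-5\right) = -95$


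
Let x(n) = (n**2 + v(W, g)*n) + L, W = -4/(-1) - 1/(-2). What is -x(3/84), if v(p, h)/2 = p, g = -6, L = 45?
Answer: -35533/784 ≈ -45.323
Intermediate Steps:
W = 9/2 (W = -4*(-1) - 1*(-1/2) = 4 + 1/2 = 9/2 ≈ 4.5000)
v(p, h) = 2*p
x(n) = 45 + n**2 + 9*n (x(n) = (n**2 + (2*(9/2))*n) + 45 = (n**2 + 9*n) + 45 = 45 + n**2 + 9*n)
-x(3/84) = -(45 + (3/84)**2 + 9*(3/84)) = -(45 + (3*(1/84))**2 + 9*(3*(1/84))) = -(45 + (1/28)**2 + 9*(1/28)) = -(45 + 1/784 + 9/28) = -1*35533/784 = -35533/784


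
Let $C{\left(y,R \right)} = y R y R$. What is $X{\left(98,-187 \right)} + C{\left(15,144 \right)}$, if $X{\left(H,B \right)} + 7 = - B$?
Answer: $4665780$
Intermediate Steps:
$C{\left(y,R \right)} = R^{2} y^{2}$ ($C{\left(y,R \right)} = R y y R = R y^{2} R = R^{2} y^{2}$)
$X{\left(H,B \right)} = -7 - B$
$X{\left(98,-187 \right)} + C{\left(15,144 \right)} = \left(-7 - -187\right) + 144^{2} \cdot 15^{2} = \left(-7 + 187\right) + 20736 \cdot 225 = 180 + 4665600 = 4665780$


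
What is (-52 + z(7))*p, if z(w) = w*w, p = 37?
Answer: -111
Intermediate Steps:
z(w) = w**2
(-52 + z(7))*p = (-52 + 7**2)*37 = (-52 + 49)*37 = -3*37 = -111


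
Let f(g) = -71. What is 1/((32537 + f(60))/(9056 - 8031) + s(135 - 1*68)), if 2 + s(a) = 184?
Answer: 1025/219016 ≈ 0.0046800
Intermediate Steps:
s(a) = 182 (s(a) = -2 + 184 = 182)
1/((32537 + f(60))/(9056 - 8031) + s(135 - 1*68)) = 1/((32537 - 71)/(9056 - 8031) + 182) = 1/(32466/1025 + 182) = 1/(219016/1025) = 1025/219016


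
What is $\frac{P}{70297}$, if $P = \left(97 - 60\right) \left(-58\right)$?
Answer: $- \frac{2146}{70297} \approx -0.030528$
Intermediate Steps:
$P = -2146$ ($P = 37 \left(-58\right) = -2146$)
$\frac{P}{70297} = - \frac{2146}{70297}$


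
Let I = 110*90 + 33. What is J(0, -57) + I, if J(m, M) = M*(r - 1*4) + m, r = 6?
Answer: 9819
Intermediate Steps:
J(m, M) = m + 2*M (J(m, M) = M*(6 - 1*4) + m = M*(6 - 4) + m = M*2 + m = 2*M + m = m + 2*M)
I = 9933 (I = 9900 + 33 = 9933)
J(0, -57) + I = (0 + 2*(-57)) + 9933 = (0 - 114) + 9933 = -114 + 9933 = 9819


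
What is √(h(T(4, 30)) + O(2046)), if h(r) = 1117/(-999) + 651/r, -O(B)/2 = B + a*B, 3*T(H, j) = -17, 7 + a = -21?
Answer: 2*√884238640458/5661 ≈ 332.22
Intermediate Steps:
a = -28 (a = -7 - 21 = -28)
T(H, j) = -17/3 (T(H, j) = (⅓)*(-17) = -17/3)
O(B) = 54*B (O(B) = -2*(B - 28*B) = -(-54)*B = 54*B)
h(r) = -1117/999 + 651/r (h(r) = 1117*(-1/999) + 651/r = -1117/999 + 651/r)
√(h(T(4, 30)) + O(2046)) = √((-1117/999 + 651/(-17/3)) + 54*2046) = √((-1117/999 + 651*(-3/17)) + 110484) = √((-1117/999 - 1953/17) + 110484) = √(-1970036/16983 + 110484) = √(1874379736/16983) = 2*√884238640458/5661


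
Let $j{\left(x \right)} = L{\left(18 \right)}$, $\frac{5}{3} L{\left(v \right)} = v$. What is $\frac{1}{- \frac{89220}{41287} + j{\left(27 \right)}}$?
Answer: $\frac{206435}{1783398} \approx 0.11575$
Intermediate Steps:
$L{\left(v \right)} = \frac{3 v}{5}$
$j{\left(x \right)} = \frac{54}{5}$ ($j{\left(x \right)} = \frac{3}{5} \cdot 18 = \frac{54}{5}$)
$\frac{1}{- \frac{89220}{41287} + j{\left(27 \right)}} = \frac{1}{- \frac{89220}{41287} + \frac{54}{5}} = \frac{1}{\frac{1783398}{206435}} = \frac{206435}{1783398}$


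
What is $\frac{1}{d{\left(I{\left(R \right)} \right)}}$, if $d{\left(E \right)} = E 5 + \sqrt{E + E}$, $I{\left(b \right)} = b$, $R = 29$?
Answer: $\frac{5}{723} - \frac{\sqrt{58}}{20967} \approx 0.0065524$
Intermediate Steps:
$d{\left(E \right)} = 5 E + \sqrt{2} \sqrt{E}$ ($d{\left(E \right)} = 5 E + \sqrt{2 E} = 5 E + \sqrt{2} \sqrt{E}$)
$\frac{1}{d{\left(I{\left(R \right)} \right)}} = \frac{1}{5 \cdot 29 + \sqrt{2} \sqrt{29}} = \frac{1}{145 + \sqrt{58}}$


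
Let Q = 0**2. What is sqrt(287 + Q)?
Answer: sqrt(287) ≈ 16.941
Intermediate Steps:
Q = 0
sqrt(287 + Q) = sqrt(287 + 0) = sqrt(287)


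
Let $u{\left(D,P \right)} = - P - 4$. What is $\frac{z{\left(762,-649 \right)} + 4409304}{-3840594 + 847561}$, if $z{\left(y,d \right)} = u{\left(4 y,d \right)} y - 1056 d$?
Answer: $- \frac{5586138}{2993033} \approx -1.8664$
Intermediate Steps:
$u{\left(D,P \right)} = -4 - P$
$z{\left(y,d \right)} = - 1056 d + y \left(-4 - d\right)$ ($z{\left(y,d \right)} = \left(-4 - d\right) y - 1056 d = y \left(-4 - d\right) - 1056 d = - 1056 d + y \left(-4 - d\right)$)
$\frac{z{\left(762,-649 \right)} + 4409304}{-3840594 + 847561} = \frac{\left(\left(-1056\right) \left(-649\right) - 762 \left(4 - 649\right)\right) + 4409304}{-3840594 + 847561} = \frac{\left(685344 - 762 \left(-645\right)\right) + 4409304}{-2993033} = \left(\left(685344 + 491490\right) + 4409304\right) \left(- \frac{1}{2993033}\right) = \left(1176834 + 4409304\right) \left(- \frac{1}{2993033}\right) = 5586138 \left(- \frac{1}{2993033}\right) = - \frac{5586138}{2993033}$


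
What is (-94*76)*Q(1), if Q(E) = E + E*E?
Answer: -14288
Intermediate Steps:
Q(E) = E + E**2
(-94*76)*Q(1) = (-94*76)*(1*(1 + 1)) = -7144*2 = -14288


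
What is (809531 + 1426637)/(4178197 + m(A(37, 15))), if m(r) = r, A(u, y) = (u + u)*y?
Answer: 203288/379937 ≈ 0.53506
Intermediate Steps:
A(u, y) = 2*u*y (A(u, y) = (2*u)*y = 2*u*y)
(809531 + 1426637)/(4178197 + m(A(37, 15))) = (809531 + 1426637)/(4178197 + 2*37*15) = 2236168/(4178197 + 1110) = 2236168/4179307 = 2236168*(1/4179307) = 203288/379937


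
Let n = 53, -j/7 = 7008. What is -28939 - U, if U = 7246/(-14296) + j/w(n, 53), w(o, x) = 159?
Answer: -10846290401/378844 ≈ -28630.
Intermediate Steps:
j = -49056 (j = -7*7008 = -49056)
U = -117076115/378844 (U = 7246/(-14296) - 49056/159 = 7246*(-1/14296) - 49056*1/159 = -3623/7148 - 16352/53 = -117076115/378844 ≈ -309.04)
-28939 - U = -28939 - 1*(-117076115/378844) = -28939 + 117076115/378844 = -10846290401/378844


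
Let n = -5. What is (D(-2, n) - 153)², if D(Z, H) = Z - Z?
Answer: 23409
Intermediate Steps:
D(Z, H) = 0
(D(-2, n) - 153)² = (0 - 153)² = (-153)² = 23409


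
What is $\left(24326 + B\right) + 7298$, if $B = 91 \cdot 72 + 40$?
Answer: $38216$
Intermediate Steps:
$B = 6592$ ($B = 6552 + 40 = 6592$)
$\left(24326 + B\right) + 7298 = \left(24326 + 6592\right) + 7298 = 30918 + 7298 = 38216$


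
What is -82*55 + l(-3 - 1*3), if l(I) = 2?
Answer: -4508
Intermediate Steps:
-82*55 + l(-3 - 1*3) = -82*55 + 2 = -4510 + 2 = -4508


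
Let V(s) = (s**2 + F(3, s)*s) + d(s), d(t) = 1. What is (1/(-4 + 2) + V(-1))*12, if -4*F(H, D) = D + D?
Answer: 12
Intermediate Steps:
F(H, D) = -D/2 (F(H, D) = -(D + D)/4 = -D/2)
V(s) = 1 + s**2/2 (V(s) = (s**2 + (-s/2)*s) + 1 = (s**2 - s**2/2) + 1 = s**2/2 + 1 = 1 + s**2/2)
(1/(-4 + 2) + V(-1))*12 = (1/(-4 + 2) + (1 + (1/2)*(-1)**2))*12 = (1/(-2) + (1 + (1/2)*1))*12 = (-1/2 + (1 + 1/2))*12 = (-1/2 + 3/2)*12 = 1*12 = 12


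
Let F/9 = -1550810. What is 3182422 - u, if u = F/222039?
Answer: 78515083972/24671 ≈ 3.1825e+6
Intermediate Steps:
F = -13957290 (F = 9*(-1550810) = -13957290)
u = -1550810/24671 (u = -13957290/222039 = -13957290*1/222039 = -1550810/24671 ≈ -62.860)
3182422 - u = 3182422 - 1*(-1550810/24671) = 3182422 + 1550810/24671 = 78515083972/24671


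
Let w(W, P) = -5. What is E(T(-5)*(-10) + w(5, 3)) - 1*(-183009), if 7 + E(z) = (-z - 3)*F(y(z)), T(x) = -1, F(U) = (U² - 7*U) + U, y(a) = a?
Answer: 183042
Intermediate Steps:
F(U) = U² - 6*U
E(z) = -7 + z*(-6 + z)*(-3 - z) (E(z) = -7 + (-z - 3)*(z*(-6 + z)) = -7 + (-3 - z)*(z*(-6 + z)) = -7 + z*(-6 + z)*(-3 - z))
E(T(-5)*(-10) + w(5, 3)) - 1*(-183009) = (-7 - (-1*(-10) - 5)³ + 3*(-1*(-10) - 5)² + 18*(-1*(-10) - 5)) - 1*(-183009) = (-7 - (10 - 5)³ + 3*(10 - 5)² + 18*(10 - 5)) + 183009 = (-7 - 1*5³ + 3*5² + 18*5) + 183009 = (-7 - 1*125 + 3*25 + 90) + 183009 = (-7 - 125 + 75 + 90) + 183009 = 33 + 183009 = 183042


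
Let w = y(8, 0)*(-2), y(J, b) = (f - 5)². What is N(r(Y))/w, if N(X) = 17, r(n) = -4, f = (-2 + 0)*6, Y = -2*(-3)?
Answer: -1/34 ≈ -0.029412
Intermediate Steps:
Y = 6
f = -12 (f = -2*6 = -12)
y(J, b) = 289 (y(J, b) = (-12 - 5)² = (-17)² = 289)
w = -578 (w = 289*(-2) = -578)
N(r(Y))/w = 17/(-578) = 17*(-1/578) = -1/34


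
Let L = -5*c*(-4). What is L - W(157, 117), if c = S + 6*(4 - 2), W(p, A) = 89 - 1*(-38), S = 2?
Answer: 153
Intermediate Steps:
W(p, A) = 127 (W(p, A) = 89 + 38 = 127)
c = 14 (c = 2 + 6*(4 - 2) = 2 + 6*2 = 2 + 12 = 14)
L = 280 (L = -5*14*(-4) = -70*(-4) = 280)
L - W(157, 117) = 280 - 1*127 = 280 - 127 = 153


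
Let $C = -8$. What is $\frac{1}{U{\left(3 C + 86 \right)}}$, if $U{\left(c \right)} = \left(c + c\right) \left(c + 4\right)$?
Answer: $\frac{1}{8184} \approx 0.00012219$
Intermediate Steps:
$U{\left(c \right)} = 2 c \left(4 + c\right)$
$\frac{1}{U{\left(3 C + 86 \right)}} = \frac{1}{2 \left(3 \left(-8\right) + 86\right) \left(4 + \left(3 \left(-8\right) + 86\right)\right)} = \frac{1}{2 \left(-24 + 86\right) \left(4 + \left(-24 + 86\right)\right)} = \frac{1}{2 \cdot 62 \left(4 + 62\right)} = \frac{1}{2 \cdot 62 \cdot 66} = \frac{1}{8184}$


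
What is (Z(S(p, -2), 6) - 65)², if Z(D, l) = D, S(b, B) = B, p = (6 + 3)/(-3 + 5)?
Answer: 4489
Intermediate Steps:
p = 9/2 ≈ 4.5000
(Z(S(p, -2), 6) - 65)² = (-2 - 65)² = (-67)² = 4489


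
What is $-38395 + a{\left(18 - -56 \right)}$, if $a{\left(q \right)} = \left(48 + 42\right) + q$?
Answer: $-38231$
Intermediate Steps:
$a{\left(q \right)} = 90 + q$
$-38395 + a{\left(18 - -56 \right)} = -38395 + \left(90 + \left(18 - -56\right)\right) = -38395 + \left(90 + \left(18 + 56\right)\right) = -38395 + \left(90 + 74\right) = -38395 + 164 = -38231$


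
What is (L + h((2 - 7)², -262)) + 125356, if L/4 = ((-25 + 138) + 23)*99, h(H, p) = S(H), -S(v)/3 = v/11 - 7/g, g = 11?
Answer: 1971278/11 ≈ 1.7921e+5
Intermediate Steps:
S(v) = 21/11 - 3*v/11 (S(v) = -3*(v/11 - 7/11) = -3*(-7/11 + v/11) = 21/11 - 3*v/11)
h(H, p) = 21/11 - 3*H/11
L = 53856 (L = 4*(((-25 + 138) + 23)*99) = 4*((113 + 23)*99) = 4*(136*99) = 4*13464 = 53856)
(L + h((2 - 7)², -262)) + 125356 = (53856 + (21/11 - 3*(2 - 7)²/11)) + 125356 = (53856 + (21/11 - 3/11*(-5)²)) + 125356 = (53856 + (21/11 - 3/11*25)) + 125356 = (53856 + (21/11 - 75/11)) + 125356 = (53856 - 54/11) + 125356 = 592362/11 + 125356 = 1971278/11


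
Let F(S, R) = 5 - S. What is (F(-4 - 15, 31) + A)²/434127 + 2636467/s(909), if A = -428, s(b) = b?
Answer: 381569957551/131540481 ≈ 2900.8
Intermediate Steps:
(F(-4 - 15, 31) + A)²/434127 + 2636467/s(909) = ((5 - (-4 - 15)) - 428)²/434127 + 2636467/909 = ((5 - 1*(-19)) - 428)²*(1/434127) + 2636467*(1/909) = ((5 + 19) - 428)²*(1/434127) + 2636467/909 = (24 - 428)²*(1/434127) + 2636467/909 = (-404)²*(1/434127) + 2636467/909 = 163216*(1/434127) + 2636467/909 = 163216/434127 + 2636467/909 = 381569957551/131540481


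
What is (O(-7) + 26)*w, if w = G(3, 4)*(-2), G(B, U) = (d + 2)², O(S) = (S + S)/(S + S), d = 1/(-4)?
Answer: -1323/8 ≈ -165.38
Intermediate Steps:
d = -¼ ≈ -0.25000
O(S) = 1 (O(S) = (2*S)/((2*S)) = (2*S)*(1/(2*S)) = 1)
G(B, U) = 49/16 (G(B, U) = (-¼ + 2)² = (7/4)² = 49/16)
w = -49/8 (w = (49/16)*(-2) = -49/8 ≈ -6.1250)
(O(-7) + 26)*w = (1 + 26)*(-49/8) = 27*(-49/8) = -1323/8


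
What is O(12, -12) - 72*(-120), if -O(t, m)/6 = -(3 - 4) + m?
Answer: 8706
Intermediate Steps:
O(t, m) = -6 - 6*m (O(t, m) = -6*(-(3 - 4) + m) = -6*(-1*(-1) + m) = -6*(1 + m) = -6 - 6*m)
O(12, -12) - 72*(-120) = (-6 - 6*(-12)) - 72*(-120) = (-6 + 72) + 8640 = 66 + 8640 = 8706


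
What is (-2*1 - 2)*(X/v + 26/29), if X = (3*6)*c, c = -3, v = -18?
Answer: -452/29 ≈ -15.586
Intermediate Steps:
X = -54 (X = (3*6)*(-3) = 18*(-3) = -54)
(-2*1 - 2)*(X/v + 26/29) = (-2*1 - 2)*(-54/(-18) + 26/29) = (-2 - 2)*(-54*(-1/18) + 26*(1/29)) = -4*(3 + 26/29) = -4*113/29 = -452/29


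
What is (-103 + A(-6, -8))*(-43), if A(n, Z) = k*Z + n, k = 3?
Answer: 5719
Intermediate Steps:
A(n, Z) = n + 3*Z (A(n, Z) = 3*Z + n = n + 3*Z)
(-103 + A(-6, -8))*(-43) = (-103 + (-6 + 3*(-8)))*(-43) = (-103 + (-6 - 24))*(-43) = (-103 - 30)*(-43) = -133*(-43) = 5719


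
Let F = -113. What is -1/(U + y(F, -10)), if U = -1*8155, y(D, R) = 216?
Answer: 1/7939 ≈ 0.00012596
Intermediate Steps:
U = -8155
-1/(U + y(F, -10)) = -1/(-8155 + 216) = -1/(-7939) = -1*(-1/7939) = 1/7939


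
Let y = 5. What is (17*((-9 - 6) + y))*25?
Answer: -4250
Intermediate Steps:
(17*((-9 - 6) + y))*25 = (17*((-9 - 6) + 5))*25 = (17*(-15 + 5))*25 = (17*(-10))*25 = -170*25 = -4250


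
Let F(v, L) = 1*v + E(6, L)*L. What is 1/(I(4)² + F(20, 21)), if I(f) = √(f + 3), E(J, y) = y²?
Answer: 1/9288 ≈ 0.00010767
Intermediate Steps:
I(f) = √(3 + f)
F(v, L) = v + L³ (F(v, L) = 1*v + L²*L = v + L³)
1/(I(4)² + F(20, 21)) = 1/((√(3 + 4))² + (20 + 21³)) = 1/((√7)² + (20 + 9261)) = 1/(7 + 9281) = 1/9288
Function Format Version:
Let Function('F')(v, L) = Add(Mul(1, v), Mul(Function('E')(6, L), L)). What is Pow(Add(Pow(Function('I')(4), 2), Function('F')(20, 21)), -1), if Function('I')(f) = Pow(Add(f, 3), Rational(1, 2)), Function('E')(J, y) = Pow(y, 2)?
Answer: Rational(1, 9288) ≈ 0.00010767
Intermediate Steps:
Function('I')(f) = Pow(Add(3, f), Rational(1, 2))
Function('F')(v, L) = Add(v, Pow(L, 3)) (Function('F')(v, L) = Add(Mul(1, v), Mul(Pow(L, 2), L)) = Add(v, Pow(L, 3)))
Pow(Add(Pow(Function('I')(4), 2), Function('F')(20, 21)), -1) = Pow(Add(Pow(Pow(Add(3, 4), Rational(1, 2)), 2), Add(20, Pow(21, 3))), -1) = Pow(Add(Pow(Pow(7, Rational(1, 2)), 2), Add(20, 9261)), -1) = Pow(Add(7, 9281), -1) = Pow(9288, -1) = Rational(1, 9288)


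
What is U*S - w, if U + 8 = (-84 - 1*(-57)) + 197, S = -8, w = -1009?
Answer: -287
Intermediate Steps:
U = 162 (U = -8 + ((-84 - 1*(-57)) + 197) = -8 + ((-84 + 57) + 197) = -8 + (-27 + 197) = -8 + 170 = 162)
U*S - w = 162*(-8) - 1*(-1009) = -1296 + 1009 = -287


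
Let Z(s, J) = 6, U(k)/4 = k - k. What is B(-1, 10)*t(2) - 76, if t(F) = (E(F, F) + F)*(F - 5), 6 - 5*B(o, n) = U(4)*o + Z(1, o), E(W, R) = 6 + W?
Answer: -76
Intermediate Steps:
U(k) = 0 (U(k) = 4*(k - k) = 4*0 = 0)
B(o, n) = 0 (B(o, n) = 6/5 - (0*o + 6)/5 = 6/5 - (0 + 6)/5 = 6/5 - ⅕*6 = 6/5 - 6/5 = 0)
t(F) = (-5 + F)*(6 + 2*F) (t(F) = ((6 + F) + F)*(F - 5) = (6 + 2*F)*(-5 + F) = (-5 + F)*(6 + 2*F))
B(-1, 10)*t(2) - 76 = 0*(-30 - 4*2 + 2*2²) - 76 = 0*(-30 - 8 + 2*4) - 76 = 0*(-30 - 8 + 8) - 76 = 0*(-30) - 76 = 0 - 76 = -76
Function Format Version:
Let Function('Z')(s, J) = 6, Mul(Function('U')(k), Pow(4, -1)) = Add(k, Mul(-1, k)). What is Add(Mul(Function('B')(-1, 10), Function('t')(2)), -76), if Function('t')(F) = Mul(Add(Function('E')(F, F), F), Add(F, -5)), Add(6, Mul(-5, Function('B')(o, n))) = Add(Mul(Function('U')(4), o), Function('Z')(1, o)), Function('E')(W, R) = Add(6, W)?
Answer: -76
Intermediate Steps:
Function('U')(k) = 0 (Function('U')(k) = Mul(4, Add(k, Mul(-1, k))) = Mul(4, 0) = 0)
Function('B')(o, n) = 0 (Function('B')(o, n) = Add(Rational(6, 5), Mul(Rational(-1, 5), Add(Mul(0, o), 6))) = Add(Rational(6, 5), Mul(Rational(-1, 5), Add(0, 6))) = Add(Rational(6, 5), Mul(Rational(-1, 5), 6)) = Add(Rational(6, 5), Rational(-6, 5)) = 0)
Function('t')(F) = Mul(Add(-5, F), Add(6, Mul(2, F))) (Function('t')(F) = Mul(Add(Add(6, F), F), Add(F, -5)) = Mul(Add(6, Mul(2, F)), Add(-5, F)) = Mul(Add(-5, F), Add(6, Mul(2, F))))
Add(Mul(Function('B')(-1, 10), Function('t')(2)), -76) = Add(Mul(0, Add(-30, Mul(-4, 2), Mul(2, Pow(2, 2)))), -76) = Add(Mul(0, Add(-30, -8, Mul(2, 4))), -76) = Add(Mul(0, Add(-30, -8, 8)), -76) = Add(Mul(0, -30), -76) = Add(0, -76) = -76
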